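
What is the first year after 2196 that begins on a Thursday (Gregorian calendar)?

Jan 1 advances by 2 weekdays after a leap year and by 1 after a common year.
2196: Jan 1 is Friday (leap).
2197: Sunday
2198: Monday
2199: Tuesday
2200: Wednesday
2201: Thursday
2201 begins on a Thursday

2201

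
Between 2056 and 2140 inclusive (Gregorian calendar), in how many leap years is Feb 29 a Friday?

Leap years in 2056–2140: 21 of them.
Feb 29 weekday advances by 5 (mod 7) from one leap year to the next four years later (or differs when a century non-leap intervenes).
Leap-day weekdays: 2056:Tue 2060:Sun 2064:Fri✓ 2068:Wed 2072:Mon 2076:Sat 2080:Thu 2084:Tue 2088:Sun 2092:Fri✓ 2096:Wed 2104:Fri✓ 2108:Wed 2112:Mon 2116:Sat 2120:Thu 2124:Tue 2128:Sun 2132:Fri✓ 2136:Wed 2140:Mon
Friday: 2064, 2092, 2104, 2132 → 4.

4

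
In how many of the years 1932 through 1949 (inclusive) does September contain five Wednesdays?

September has 30 days; it has five Wednesdays when Wednesday falls among the first (month-length − 28) days — i.e. when September 1 is one of Wednesday/Tuesday.
September 1 by year: 1932:Thu 1933:Fri 1934:Sat 1935:Sun 1936:Tue✓ 1937:Wed✓ 1938:Thu 1939:Fri 1940:Sun 1941:Mon 1942:Tue✓ 1943:Wed✓ 1944:Fri 1945:Sat 1946:Sun 1947:Mon 1948:Wed✓ 1949:Thu
Years with five Wednesdays: 1936, 1937, 1942, 1943, 1948 → 5.

5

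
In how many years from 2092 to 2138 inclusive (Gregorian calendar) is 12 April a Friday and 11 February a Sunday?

1

Check each year's weekday for 12 April and 11 February:
  2092: Sat/Mon  2093: Sun/Wed  2094: Mon/Thu  2095: Tue/Fri  2096: Thu/Sat  2097: Fri/Mon  2098: Sat/Tue  2099: Sun/Wed  2100: Mon/Thu  2101: Tue/Fri  2102: Wed/Sat  2103: Thu/Sun  2104: Sat/Mon  2105: Sun/Wed  …(19 more)…  2125: Thu/Sun  2126: Fri/Mon  2127: Sat/Tue  2128: Mon/Wed  2129: Tue/Fri  2130: Wed/Sat  2131: Thu/Sun  2132: Sat/Mon  2133: Sun/Wed  2134: Mon/Thu  2135: Tue/Fri  2136: Thu/Sat  2137: Fri/Mon  2138: Sat/Tue
Both conditions hold in: 2120 — 1.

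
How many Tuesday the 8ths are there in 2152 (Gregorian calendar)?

Check the 8th of each month of 2152: Jan 8: Sat, Feb 8: Tue, Mar 8: Wed, Apr 8: Sat, May 8: Mon, Jun 8: Thu, Jul 8: Sat, Aug 8: Tue, Sep 8: Fri, Oct 8: Sun, Nov 8: Wed, Dec 8: Fri.
Tuesday occurs in February, August — 2 months.

2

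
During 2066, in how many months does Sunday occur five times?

4

A month of length L has five Sundays iff its first Sunday is on day ≤ L−28 (so day 1–3 in a 31-day month, 1–2 in a 30-day month, day 1 in a leap February).
Checking each month of 2066: Jan starts Fri (31d) ✓; Feb starts Mon (28d); Mar starts Mon (31d); Apr starts Thu (30d); May starts Sat (31d) ✓; Jun starts Tue (30d); Jul starts Thu (31d); Aug starts Sun (31d) ✓; Sep starts Wed (30d); Oct starts Fri (31d) ✓; Nov starts Mon (30d); Dec starts Wed (31d).
Five-Sunday months: January, May, August, October → 4.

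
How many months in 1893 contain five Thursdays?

A month of length L has five Thursdays iff its first Thursday is on day ≤ L−28 (so day 1–3 in a 31-day month, 1–2 in a 30-day month, day 1 in a leap February).
Checking each month of 1893: Jan starts Sun (31d); Feb starts Wed (28d); Mar starts Wed (31d) ✓; Apr starts Sat (30d); May starts Mon (31d); Jun starts Thu (30d) ✓; Jul starts Sat (31d); Aug starts Tue (31d) ✓; Sep starts Fri (30d); Oct starts Sun (31d); Nov starts Wed (30d) ✓; Dec starts Fri (31d).
Five-Thursday months: March, June, August, November → 4.

4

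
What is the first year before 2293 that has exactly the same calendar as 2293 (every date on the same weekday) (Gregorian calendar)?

Two years share a calendar iff Jan 1 falls on the same weekday and both are leap or both are common. 2293: Jan 1 is Sunday, common year.
2292: Jan 1 Friday, leap
2291: Jan 1 Thursday, common
2290: Jan 1 Wednesday, common
2289: Jan 1 Tuesday, common
2288: Jan 1 Sunday, leap
2287: Jan 1 Saturday, common
2286: Jan 1 Friday, common
2285: Jan 1 Thursday, common
2284: Jan 1 Tuesday, leap
2283: Jan 1 Monday, common
2282: Jan 1 Sunday, common
2282 matches on both conditions.

2282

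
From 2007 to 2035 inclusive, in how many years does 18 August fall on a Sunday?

4

Track 18 August's weekday year by year (advancing +1, or +2 across a Feb 29):
  2007: Sat  2008: Mon (+2)  2009: Tue (+1)  2010: Wed (+1)  2011: Thu (+1)
  2012: Sat (+2)  2013: Sun (+1) ✓  2014: Mon (+1)  2015: Tue (+1)  2016: Thu (+2)
  2017: Fri (+1)  2018: Sat (+1)  2019: Sun (+1) ✓  2020: Tue (+2)  2021: Wed (+1)
  2022: Thu (+1)  2023: Fri (+1)  2024: Sun (+2) ✓  2025: Mon (+1)  2026: Tue (+1)
  2027: Wed (+1)  2028: Fri (+2)  2029: Sat (+1)  2030: Sun (+1) ✓  2031: Mon (+1)
  2032: Wed (+2)  2033: Thu (+1)  2034: Fri (+1)  2035: Sat (+1)
Sunday years: 2013, 2019, 2024, 2030 — 4 in total.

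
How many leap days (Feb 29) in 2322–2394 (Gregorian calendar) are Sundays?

Leap years in 2322–2394: 18 of them.
Feb 29 weekday advances by 5 (mod 7) from one leap year to the next four years later (or differs when a century non-leap intervenes).
Leap-day weekdays: 2324:Fri 2328:Wed 2332:Mon 2336:Sat 2340:Thu 2344:Tue 2348:Sun✓ 2352:Fri 2356:Wed 2360:Mon 2364:Sat 2368:Thu 2372:Tue 2376:Sun✓ 2380:Fri 2384:Wed 2388:Mon 2392:Sat
Sunday: 2348, 2376 → 2.

2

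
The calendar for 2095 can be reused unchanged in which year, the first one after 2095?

Two years share a calendar iff Jan 1 falls on the same weekday and both are leap or both are common. 2095: Jan 1 is Saturday, common year.
2096: Jan 1 Sunday, leap
2097: Jan 1 Tuesday, common
2098: Jan 1 Wednesday, common
2099: Jan 1 Thursday, common
2100: Jan 1 Friday, common
2101: Jan 1 Saturday, common
2101 matches on both conditions.

2101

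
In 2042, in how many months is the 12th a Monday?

Check the 12th of each month of 2042: Jan 12: Sun, Feb 12: Wed, Mar 12: Wed, Apr 12: Sat, May 12: Mon, Jun 12: Thu, Jul 12: Sat, Aug 12: Tue, Sep 12: Fri, Oct 12: Sun, Nov 12: Wed, Dec 12: Fri.
Monday occurs in May — 1 month.

1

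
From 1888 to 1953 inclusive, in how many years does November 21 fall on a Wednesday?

10

Track November 21's weekday year by year (advancing +1, or +2 across a Feb 29):
  1888: Wed ✓  1889: Thu (+1)  1890: Fri (+1)  1891: Sat (+1)  1892: Mon (+2)
  1893: Tue (+1)  1894: Wed (+1) ✓  1895: Thu (+1)  1896: Sat (+2)  1897: Sun (+1)
  1898: Mon (+1)  1899: Tue (+1)  1900: Wed (+1) ✓  1901: Thu (+1)  … (38 more years) …
  1940: Thu (+2)  1941: Fri (+1)  1942: Sat (+1)  1943: Sun (+1)  1944: Tue (+2)
  1945: Wed (+1) ✓  1946: Thu (+1)  1947: Fri (+1)  1948: Sun (+2)  1949: Mon (+1)
  1950: Tue (+1)  1951: Wed (+1) ✓  1952: Fri (+2)  1953: Sat (+1)
Wednesday years: 1888, 1894, 1900, 1906, 1917, 1923, 1928, 1934, 1945, 1951 — 10 in total.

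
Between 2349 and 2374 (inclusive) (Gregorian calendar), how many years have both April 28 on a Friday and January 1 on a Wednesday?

0

Check each year's weekday for April 28 and January 1:
  2349: Thu/Sat  2350: Fri/Sun  2351: Sat/Mon  2352: Mon/Tue  2353: Tue/Thu  2354: Wed/Fri  2355: Thu/Sat  2356: Sat/Sun  2357: Sun/Tue  2358: Mon/Wed  2359: Tue/Thu  2360: Thu/Fri  2361: Fri/Sun  2362: Sat/Mon  2363: Sun/Tue  2364: Tue/Wed  2365: Wed/Fri  2366: Thu/Sat  2367: Fri/Sun  2368: Sun/Mon  2369: Mon/Wed  2370: Tue/Thu  2371: Wed/Fri  2372: Fri/Sat  2373: Sat/Mon  2374: Sun/Tue
Both conditions hold in: no year — 0.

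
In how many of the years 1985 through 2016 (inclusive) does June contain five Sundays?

June has 30 days; it has five Sundays when Sunday falls among the first (month-length − 28) days — i.e. when June 1 is one of Sunday/Saturday.
June 1 by year: 1985:Sat✓ 1986:Sun✓ 1987:Mon 1988:Wed 1989:Thu 1990:Fri 1991:Sat✓ 1992:Mon 1993:Tue 1994:Wed 1995:Thu 1996:Sat✓ 1997:Sun✓ 1998:Mon 1999:Tue 2000:Thu 2001:Fri 2002:Sat✓ 2003:Sun✓ 2004:Tue 2005:Wed 2006:Thu 2007:Fri 2008:Sun✓ 2009:Mon 2010:Tue 2011:Wed 2012:Fri 2013:Sat✓ 2014:Sun✓ 2015:Mon 2016:Wed
Years with five Sundays: 1985, 1986, 1991, 1996, 1997, 2002, 2003, 2008, 2013, 2014 → 10.

10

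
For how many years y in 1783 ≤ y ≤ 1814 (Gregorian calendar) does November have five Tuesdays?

10

November has 30 days; it has five Tuesdays when Tuesday falls among the first (month-length − 28) days — i.e. when November 1 is one of Tuesday/Monday.
November 1 by year: 1783:Sat 1784:Mon✓ 1785:Tue✓ 1786:Wed 1787:Thu 1788:Sat 1789:Sun 1790:Mon✓ 1791:Tue✓ 1792:Thu 1793:Fri 1794:Sat 1795:Sun 1796:Tue✓ 1797:Wed 1798:Thu 1799:Fri 1800:Sat 1801:Sun 1802:Mon✓ 1803:Tue✓ 1804:Thu 1805:Fri 1806:Sat 1807:Sun 1808:Tue✓ 1809:Wed 1810:Thu 1811:Fri 1812:Sun 1813:Mon✓ 1814:Tue✓
Years with five Tuesdays: 1784, 1785, 1790, 1791, 1796, 1802, 1803, 1808, 1813, 1814 → 10.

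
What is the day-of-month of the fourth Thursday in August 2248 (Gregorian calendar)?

24

August 1, 2248 is a Tuesday, so the first Thursday is the 3rd.
The fourth Thursday is 3 + 21 = 24.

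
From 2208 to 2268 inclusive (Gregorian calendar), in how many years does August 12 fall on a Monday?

9

Track August 12's weekday year by year (advancing +1, or +2 across a Feb 29):
  2208: Fri  2209: Sat (+1)  2210: Sun (+1)  2211: Mon (+1) ✓  2212: Wed (+2)
  2213: Thu (+1)  2214: Fri (+1)  2215: Sat (+1)  2216: Mon (+2) ✓  2217: Tue (+1)
  2218: Wed (+1)  2219: Thu (+1)  2220: Sat (+2)  2221: Sun (+1)  … (33 more years) …
  2255: Sun (+1)  2256: Tue (+2)  2257: Wed (+1)  2258: Thu (+1)  2259: Fri (+1)
  2260: Sun (+2)  2261: Mon (+1) ✓  2262: Tue (+1)  2263: Wed (+1)  2264: Fri (+2)
  2265: Sat (+1)  2266: Sun (+1)  2267: Mon (+1) ✓  2268: Wed (+2)
Monday years: 2211, 2216, 2222, 2233, 2239, 2244, 2250, 2261, 2267 — 9 in total.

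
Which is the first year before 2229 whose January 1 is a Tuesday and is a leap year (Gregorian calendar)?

2228

Jan 1 advances by 2 weekdays after a leap year and by 1 after a common year.
2229: Jan 1 is Thursday.
2228: Tuesday (leap)
2228 begins on a Tuesday and is a leap year.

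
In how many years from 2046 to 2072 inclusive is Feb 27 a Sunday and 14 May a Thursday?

0

Check each year's weekday for Feb 27 and 14 May:
  2046: Tue/Mon  2047: Wed/Tue  2048: Thu/Thu  2049: Sat/Fri  2050: Sun/Sat  2051: Mon/Sun  2052: Tue/Tue  2053: Thu/Wed  2054: Fri/Thu  2055: Sat/Fri  2056: Sun/Sun  2057: Tue/Mon  2058: Wed/Tue  2059: Thu/Wed  2060: Fri/Fri  2061: Sun/Sat  2062: Mon/Sun  2063: Tue/Mon  2064: Wed/Wed  2065: Fri/Thu  2066: Sat/Fri  2067: Sun/Sat  2068: Mon/Mon  2069: Wed/Tue  2070: Thu/Wed  2071: Fri/Thu  2072: Sat/Sat
Both conditions hold in: no year — 0.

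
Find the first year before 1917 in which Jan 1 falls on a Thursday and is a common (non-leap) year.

Jan 1 advances by 2 weekdays after a leap year and by 1 after a common year.
1917: Jan 1 is Monday.
1916: Saturday (leap)
1915: Friday
1914: Thursday
1914 begins on a Thursday and is a common year.

1914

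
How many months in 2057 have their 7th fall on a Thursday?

1

Check the 7th of each month of 2057: Jan 7: Sun, Feb 7: Wed, Mar 7: Wed, Apr 7: Sat, May 7: Mon, Jun 7: Thu, Jul 7: Sat, Aug 7: Tue, Sep 7: Fri, Oct 7: Sun, Nov 7: Wed, Dec 7: Fri.
Thursday occurs in June — 1 month.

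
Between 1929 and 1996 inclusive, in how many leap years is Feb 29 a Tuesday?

2

Leap years in 1929–1996: 17 of them.
Feb 29 weekday advances by 5 (mod 7) from one leap year to the next four years later (or differs when a century non-leap intervenes).
Leap-day weekdays: 1932:Mon 1936:Sat 1940:Thu 1944:Tue✓ 1948:Sun 1952:Fri 1956:Wed 1960:Mon 1964:Sat 1968:Thu 1972:Tue✓ 1976:Sun 1980:Fri 1984:Wed 1988:Mon 1992:Sat 1996:Thu
Tuesday: 1944, 1972 → 2.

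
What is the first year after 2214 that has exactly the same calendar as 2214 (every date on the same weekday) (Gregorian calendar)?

Two years share a calendar iff Jan 1 falls on the same weekday and both are leap or both are common. 2214: Jan 1 is Saturday, common year.
2215: Jan 1 Sunday, common
2216: Jan 1 Monday, leap
2217: Jan 1 Wednesday, common
2218: Jan 1 Thursday, common
2219: Jan 1 Friday, common
2220: Jan 1 Saturday, leap
2221: Jan 1 Monday, common
2222: Jan 1 Tuesday, common
2223: Jan 1 Wednesday, common
2224: Jan 1 Thursday, leap
2225: Jan 1 Saturday, common
2225 matches on both conditions.

2225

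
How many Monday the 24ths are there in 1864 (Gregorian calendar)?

Check the 24th of each month of 1864: Jan 24: Sun, Feb 24: Wed, Mar 24: Thu, Apr 24: Sun, May 24: Tue, Jun 24: Fri, Jul 24: Sun, Aug 24: Wed, Sep 24: Sat, Oct 24: Mon, Nov 24: Thu, Dec 24: Sat.
Monday occurs in October — 1 month.

1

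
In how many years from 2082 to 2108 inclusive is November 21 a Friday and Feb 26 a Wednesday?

2

Check each year's weekday for November 21 and Feb 26:
  2082: Sat/Thu  2083: Sun/Fri  2084: Tue/Sat  2085: Wed/Mon  2086: Thu/Tue  2087: Fri/Wed ✓  2088: Sun/Thu  2089: Mon/Sat  2090: Tue/Sun  2091: Wed/Mon  2092: Fri/Tue  2093: Sat/Thu  2094: Sun/Fri  2095: Mon/Sat  2096: Wed/Sun  2097: Thu/Tue  2098: Fri/Wed ✓  2099: Sat/Thu  2100: Sun/Fri  2101: Mon/Sat  2102: Tue/Sun  2103: Wed/Mon  2104: Fri/Tue  2105: Sat/Thu  2106: Sun/Fri  2107: Mon/Sat  2108: Wed/Sun
Both conditions hold in: 2087, 2098 — 2.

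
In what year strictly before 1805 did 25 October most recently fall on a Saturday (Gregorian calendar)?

1800

From one year to the next, a fixed date's weekday advances by 1, or by 2 when a Feb 29 lies between the two dates.
1805: October 25 is Friday.
1804: Thursday (−1)
1803: Tuesday (−2)
1802: Monday (−1)
1801: Sunday (−1)
1800: Saturday (−1)
25 October falls on a Saturday in 1800.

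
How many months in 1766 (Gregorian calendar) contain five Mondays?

A month of length L has five Mondays iff its first Monday is on day ≤ L−28 (so day 1–3 in a 31-day month, 1–2 in a 30-day month, day 1 in a leap February).
Checking each month of 1766: Jan starts Wed (31d); Feb starts Sat (28d); Mar starts Sat (31d) ✓; Apr starts Tue (30d); May starts Thu (31d); Jun starts Sun (30d) ✓; Jul starts Tue (31d); Aug starts Fri (31d); Sep starts Mon (30d) ✓; Oct starts Wed (31d); Nov starts Sat (30d); Dec starts Mon (31d) ✓.
Five-Monday months: March, June, September, December → 4.

4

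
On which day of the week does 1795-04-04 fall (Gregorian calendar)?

Saturday

January 1, 1795 is a Thursday.
April 4 is day 94 of the year, i.e. 93 days after Jan 1.
93 mod 7 = 2, so advance 2 weekdays from Thursday: Saturday.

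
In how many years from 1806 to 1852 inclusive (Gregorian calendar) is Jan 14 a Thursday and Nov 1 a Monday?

Check each year's weekday for Jan 14 and Nov 1:
  1806: Tue/Sat  1807: Wed/Sun  1808: Thu/Tue  1809: Sat/Wed  1810: Sun/Thu  1811: Mon/Fri  1812: Tue/Sun  1813: Thu/Mon ✓  1814: Fri/Tue  1815: Sat/Wed  1816: Sun/Fri  1817: Tue/Sat  1818: Wed/Sun  1819: Thu/Mon ✓  …(19 more)…  1839: Mon/Fri  1840: Tue/Sun  1841: Thu/Mon ✓  1842: Fri/Tue  1843: Sat/Wed  1844: Sun/Fri  1845: Tue/Sat  1846: Wed/Sun  1847: Thu/Mon ✓  1848: Fri/Wed  1849: Sun/Thu  1850: Mon/Fri  1851: Tue/Sat  1852: Wed/Mon
Both conditions hold in: 1813, 1819, 1830, 1841, 1847 — 5.

5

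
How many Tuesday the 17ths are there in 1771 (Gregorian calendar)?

Check the 17th of each month of 1771: Jan 17: Thu, Feb 17: Sun, Mar 17: Sun, Apr 17: Wed, May 17: Fri, Jun 17: Mon, Jul 17: Wed, Aug 17: Sat, Sep 17: Tue, Oct 17: Thu, Nov 17: Sun, Dec 17: Tue.
Tuesday occurs in September, December — 2 months.

2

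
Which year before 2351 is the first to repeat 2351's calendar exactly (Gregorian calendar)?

2345

Two years share a calendar iff Jan 1 falls on the same weekday and both are leap or both are common. 2351: Jan 1 is Monday, common year.
2350: Jan 1 Sunday, common
2349: Jan 1 Saturday, common
2348: Jan 1 Thursday, leap
2347: Jan 1 Wednesday, common
2346: Jan 1 Tuesday, common
2345: Jan 1 Monday, common
2345 matches on both conditions.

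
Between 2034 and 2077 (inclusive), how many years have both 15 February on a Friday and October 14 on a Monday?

Check each year's weekday for 15 February and October 14:
  2034: Wed/Sat  2035: Thu/Sun  2036: Fri/Tue  2037: Sun/Wed  2038: Mon/Thu  2039: Tue/Fri  2040: Wed/Sun  2041: Fri/Mon ✓  2042: Sat/Tue  2043: Sun/Wed  2044: Mon/Fri  2045: Wed/Sat  2046: Thu/Sun  2047: Fri/Mon ✓  …(16 more)…  2064: Fri/Tue  2065: Sun/Wed  2066: Mon/Thu  2067: Tue/Fri  2068: Wed/Sun  2069: Fri/Mon ✓  2070: Sat/Tue  2071: Sun/Wed  2072: Mon/Fri  2073: Wed/Sat  2074: Thu/Sun  2075: Fri/Mon ✓  2076: Sat/Wed  2077: Mon/Thu
Both conditions hold in: 2041, 2047, 2058, 2069, 2075 — 5.

5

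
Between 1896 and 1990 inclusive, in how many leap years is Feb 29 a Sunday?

Leap years in 1896–1990: 23 of them.
Feb 29 weekday advances by 5 (mod 7) from one leap year to the next four years later (or differs when a century non-leap intervenes).
Leap-day weekdays: 1896:Sat 1904:Mon 1908:Sat 1912:Thu 1916:Tue 1920:Sun✓ 1924:Fri 1928:Wed 1932:Mon 1936:Sat 1940:Thu 1944:Tue 1948:Sun✓ 1952:Fri 1956:Wed 1960:Mon 1964:Sat 1968:Thu 1972:Tue 1976:Sun✓ 1980:Fri 1984:Wed 1988:Mon
Sunday: 1920, 1948, 1976 → 3.

3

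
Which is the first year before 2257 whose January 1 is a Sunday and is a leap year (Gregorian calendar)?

2232

Jan 1 advances by 2 weekdays after a leap year and by 1 after a common year.
2257: Jan 1 is Thursday.
2256: Tuesday (leap)
2255: Monday
2254: Sunday
2253: Saturday
2252: Thursday (leap)
2251: Wednesday
2250: Tuesday
2249: Monday
2248: Saturday (leap)
2247: Friday
2246: Thursday
2245: Wednesday
2244: Monday (leap)
2243: Sunday
2242: Saturday
2241: Friday
2240: Wednesday (leap)
2239: Tuesday
2238: Monday
2237: Sunday
2236: Friday (leap)
2235: Thursday
2234: Wednesday
2233: Tuesday
2232: Sunday (leap)
2232 begins on a Sunday and is a leap year.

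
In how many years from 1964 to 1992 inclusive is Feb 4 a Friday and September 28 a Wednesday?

Check each year's weekday for Feb 4 and September 28:
  1964: Tue/Mon  1965: Thu/Tue  1966: Fri/Wed ✓  1967: Sat/Thu  1968: Sun/Sat  1969: Tue/Sun  1970: Wed/Mon  1971: Thu/Tue  1972: Fri/Thu  1973: Sun/Fri  1974: Mon/Sat  1975: Tue/Sun  1976: Wed/Tue  1977: Fri/Wed ✓  1978: Sat/Thu  1979: Sun/Fri  1980: Mon/Sun  1981: Wed/Mon  1982: Thu/Tue  1983: Fri/Wed ✓  1984: Sat/Fri  1985: Mon/Sat  1986: Tue/Sun  1987: Wed/Mon  1988: Thu/Wed  1989: Sat/Thu  1990: Sun/Fri  1991: Mon/Sat  1992: Tue/Mon
Both conditions hold in: 1966, 1977, 1983 — 3.

3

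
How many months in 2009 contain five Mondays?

4

A month of length L has five Mondays iff its first Monday is on day ≤ L−28 (so day 1–3 in a 31-day month, 1–2 in a 30-day month, day 1 in a leap February).
Checking each month of 2009: Jan starts Thu (31d); Feb starts Sun (28d); Mar starts Sun (31d) ✓; Apr starts Wed (30d); May starts Fri (31d); Jun starts Mon (30d) ✓; Jul starts Wed (31d); Aug starts Sat (31d) ✓; Sep starts Tue (30d); Oct starts Thu (31d); Nov starts Sun (30d) ✓; Dec starts Tue (31d).
Five-Monday months: March, June, August, November → 4.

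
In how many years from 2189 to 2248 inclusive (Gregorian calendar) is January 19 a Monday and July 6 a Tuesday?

1

Check each year's weekday for January 19 and July 6:
  2189: Mon/Mon  2190: Tue/Tue  2191: Wed/Wed  2192: Thu/Fri  2193: Sat/Sat  2194: Sun/Sun  2195: Mon/Mon  2196: Tue/Wed  2197: Thu/Thu  2198: Fri/Fri  2199: Sat/Sat  2200: Sun/Sun  2201: Mon/Mon  2202: Tue/Tue  …(32 more)…  2235: Mon/Mon  2236: Tue/Wed  2237: Thu/Thu  2238: Fri/Fri  2239: Sat/Sat  2240: Sun/Mon  2241: Tue/Tue  2242: Wed/Wed  2243: Thu/Thu  2244: Fri/Sat  2245: Sun/Sun  2246: Mon/Mon  2247: Tue/Tue  2248: Wed/Thu
Both conditions hold in: 2224 — 1.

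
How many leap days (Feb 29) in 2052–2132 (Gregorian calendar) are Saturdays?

2

Leap years in 2052–2132: 20 of them.
Feb 29 weekday advances by 5 (mod 7) from one leap year to the next four years later (or differs when a century non-leap intervenes).
Leap-day weekdays: 2052:Thu 2056:Tue 2060:Sun 2064:Fri 2068:Wed 2072:Mon 2076:Sat✓ 2080:Thu 2084:Tue 2088:Sun 2092:Fri 2096:Wed 2104:Fri 2108:Wed 2112:Mon 2116:Sat✓ 2120:Thu 2124:Tue 2128:Sun 2132:Fri
Saturday: 2076, 2116 → 2.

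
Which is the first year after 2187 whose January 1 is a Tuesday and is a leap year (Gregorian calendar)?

2188

Jan 1 advances by 2 weekdays after a leap year and by 1 after a common year.
2187: Jan 1 is Monday.
2188: Tuesday (leap)
2188 begins on a Tuesday and is a leap year.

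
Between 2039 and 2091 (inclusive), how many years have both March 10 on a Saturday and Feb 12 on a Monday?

Check each year's weekday for March 10 and Feb 12:
  2039: Thu/Sat  2040: Sat/Sun  2041: Sun/Tue  2042: Mon/Wed  2043: Tue/Thu  2044: Thu/Fri  2045: Fri/Sun  2046: Sat/Mon ✓  2047: Sun/Tue  2048: Tue/Wed  2049: Wed/Fri  2050: Thu/Sat  2051: Fri/Sun  2052: Sun/Mon  …(25 more)…  2078: Thu/Sat  2079: Fri/Sun  2080: Sun/Mon  2081: Mon/Wed  2082: Tue/Thu  2083: Wed/Fri  2084: Fri/Sat  2085: Sat/Mon ✓  2086: Sun/Tue  2087: Mon/Wed  2088: Wed/Thu  2089: Thu/Sat  2090: Fri/Sun  2091: Sat/Mon ✓
Both conditions hold in: 2046, 2057, 2063, 2074, 2085, 2091 — 6.

6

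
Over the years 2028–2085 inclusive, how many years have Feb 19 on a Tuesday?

Track Feb 19's weekday year by year (advancing +1, or +2 across a Feb 29):
  2028: Sat  2029: Mon (+2)  2030: Tue (+1) ✓  2031: Wed (+1)  2032: Thu (+1)
  2033: Sat (+2)  2034: Sun (+1)  2035: Mon (+1)  2036: Tue (+1) ✓  2037: Thu (+2)
  2038: Fri (+1)  2039: Sat (+1)  2040: Sun (+1)  2041: Tue (+2) ✓  … (30 more years) …
  2072: Fri (+1)  2073: Sun (+2)  2074: Mon (+1)  2075: Tue (+1) ✓  2076: Wed (+1)
  2077: Fri (+2)  2078: Sat (+1)  2079: Sun (+1)  2080: Mon (+1)  2081: Wed (+2)
  2082: Thu (+1)  2083: Fri (+1)  2084: Sat (+1)  2085: Mon (+2)
Tuesday years: 2030, 2036, 2041, 2047, 2058, 2064, 2069, 2075 — 8 in total.

8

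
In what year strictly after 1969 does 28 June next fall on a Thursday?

1973

From one year to the next, a fixed date's weekday advances by 1, or by 2 when a Feb 29 lies between the two dates.
1969: June 28 is Saturday.
1970: Sunday (+1)
1971: Monday (+1)
1972: Wednesday (+2)
1973: Thursday (+1)
28 June falls on a Thursday in 1973.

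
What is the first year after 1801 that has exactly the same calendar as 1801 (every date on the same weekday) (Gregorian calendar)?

Two years share a calendar iff Jan 1 falls on the same weekday and both are leap or both are common. 1801: Jan 1 is Thursday, common year.
1802: Jan 1 Friday, common
1803: Jan 1 Saturday, common
1804: Jan 1 Sunday, leap
1805: Jan 1 Tuesday, common
1806: Jan 1 Wednesday, common
1807: Jan 1 Thursday, common
1807 matches on both conditions.

1807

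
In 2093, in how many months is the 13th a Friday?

Check the 13th of each month of 2093: Jan 13: Tue, Feb 13: Fri, Mar 13: Fri, Apr 13: Mon, May 13: Wed, Jun 13: Sat, Jul 13: Mon, Aug 13: Thu, Sep 13: Sun, Oct 13: Tue, Nov 13: Fri, Dec 13: Sun.
Friday occurs in February, March, November — 3 months.

3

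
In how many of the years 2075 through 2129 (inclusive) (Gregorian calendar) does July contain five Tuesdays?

July has 31 days; it has five Tuesdays when Tuesday falls among the first (month-length − 28) days — i.e. when July 1 is one of Tuesday/Monday/Sunday.
July 1 by year: 2075:Mon✓ 2076:Wed 2077:Thu 2078:Fri 2079:Sat 2080:Mon✓ 2081:Tue✓ 2082:Wed 2083:Thu 2084:Sat 2085:Sun✓ 2086:Mon✓ 2087:Tue✓ 2088:Thu 2089:Fri …(25 more)… 2115:Mon✓ 2116:Wed 2117:Thu 2118:Fri 2119:Sat 2120:Mon✓ 2121:Tue✓ 2122:Wed 2123:Thu 2124:Sat 2125:Sun✓ 2126:Mon✓ 2127:Tue✓ 2128:Thu 2129:Fri
Years with five Tuesdays: 2075, 2080, 2081, 2085, 2086, 2087, 2091, 2092, 2096, 2097, 2098, 2103, 2104, 2108, 2109, 2110, 2114, 2115, 2120, 2121, 2125, 2126, 2127 → 23.

23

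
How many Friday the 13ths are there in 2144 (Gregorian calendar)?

2

Check the 13th of each month of 2144: Jan 13: Mon, Feb 13: Thu, Mar 13: Fri, Apr 13: Mon, May 13: Wed, Jun 13: Sat, Jul 13: Mon, Aug 13: Thu, Sep 13: Sun, Oct 13: Tue, Nov 13: Fri, Dec 13: Sun.
Friday occurs in March, November — 2 months.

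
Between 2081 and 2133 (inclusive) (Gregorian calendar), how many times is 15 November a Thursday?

8

Track 15 November's weekday year by year (advancing +1, or +2 across a Feb 29):
  2081: Sat  2082: Sun (+1)  2083: Mon (+1)  2084: Wed (+2)  2085: Thu (+1) ✓
  2086: Fri (+1)  2087: Sat (+1)  2088: Mon (+2)  2089: Tue (+1)  2090: Wed (+1)
  2091: Thu (+1) ✓  2092: Sat (+2)  2093: Sun (+1)  2094: Mon (+1)  … (25 more years) …
  2120: Fri (+2)  2121: Sat (+1)  2122: Sun (+1)  2123: Mon (+1)  2124: Wed (+2)
  2125: Thu (+1) ✓  2126: Fri (+1)  2127: Sat (+1)  2128: Mon (+2)  2129: Tue (+1)
  2130: Wed (+1)  2131: Thu (+1) ✓  2132: Sat (+2)  2133: Sun (+1)
Thursday years: 2085, 2091, 2096, 2103, 2108, 2114, 2125, 2131 — 8 in total.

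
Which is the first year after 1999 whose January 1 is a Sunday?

Jan 1 advances by 2 weekdays after a leap year and by 1 after a common year.
1999: Jan 1 is Friday.
2000: Saturday (leap)
2001: Monday
2002: Tuesday
2003: Wednesday
2004: Thursday (leap)
2005: Saturday
2006: Sunday
2006 begins on a Sunday

2006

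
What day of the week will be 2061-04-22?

January 1, 2061 is a Saturday.
April 22 is day 112 of the year, i.e. 111 days after Jan 1.
111 mod 7 = 6, so advance 6 weekdays from Saturday: Friday.

Friday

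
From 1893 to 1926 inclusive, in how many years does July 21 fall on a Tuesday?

Track July 21's weekday year by year (advancing +1, or +2 across a Feb 29):
  1893: Fri  1894: Sat (+1)  1895: Sun (+1)  1896: Tue (+2) ✓  1897: Wed (+1)
  1898: Thu (+1)  1899: Fri (+1)  1900: Sat (+1)  1901: Sun (+1)  1902: Mon (+1)
  1903: Tue (+1) ✓  1904: Thu (+2)  1905: Fri (+1)  1906: Sat (+1)  … (6 more years) …
  1913: Mon (+1)  1914: Tue (+1) ✓  1915: Wed (+1)  1916: Fri (+2)  1917: Sat (+1)
  1918: Sun (+1)  1919: Mon (+1)  1920: Wed (+2)  1921: Thu (+1)  1922: Fri (+1)
  1923: Sat (+1)  1924: Mon (+2)  1925: Tue (+1) ✓  1926: Wed (+1)
Tuesday years: 1896, 1903, 1908, 1914, 1925 — 5 in total.

5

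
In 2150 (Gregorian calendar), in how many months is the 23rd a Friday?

2

Check the 23rd of each month of 2150: Jan 23: Fri, Feb 23: Mon, Mar 23: Mon, Apr 23: Thu, May 23: Sat, Jun 23: Tue, Jul 23: Thu, Aug 23: Sun, Sep 23: Wed, Oct 23: Fri, Nov 23: Mon, Dec 23: Wed.
Friday occurs in January, October — 2 months.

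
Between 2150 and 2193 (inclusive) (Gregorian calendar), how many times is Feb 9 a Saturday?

Track Feb 9's weekday year by year (advancing +1, or +2 across a Feb 29):
  2150: Mon  2151: Tue (+1)  2152: Wed (+1)  2153: Fri (+2)  2154: Sat (+1) ✓
  2155: Sun (+1)  2156: Mon (+1)  2157: Wed (+2)  2158: Thu (+1)  2159: Fri (+1)
  2160: Sat (+1) ✓  2161: Mon (+2)  2162: Tue (+1)  2163: Wed (+1)  … (16 more years) …
  2180: Wed (+1)  2181: Fri (+2)  2182: Sat (+1) ✓  2183: Sun (+1)  2184: Mon (+1)
  2185: Wed (+2)  2186: Thu (+1)  2187: Fri (+1)  2188: Sat (+1) ✓  2189: Mon (+2)
  2190: Tue (+1)  2191: Wed (+1)  2192: Thu (+1)  2193: Sat (+2) ✓
Saturday years: 2154, 2160, 2165, 2171, 2182, 2188, 2193 — 7 in total.

7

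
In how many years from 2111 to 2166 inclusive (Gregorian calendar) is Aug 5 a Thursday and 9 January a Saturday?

6

Check each year's weekday for Aug 5 and 9 January:
  2111: Wed/Fri  2112: Fri/Sat  2113: Sat/Mon  2114: Sun/Tue  2115: Mon/Wed  2116: Wed/Thu  2117: Thu/Sat ✓  2118: Fri/Sun  2119: Sat/Mon  2120: Mon/Tue  2121: Tue/Thu  2122: Wed/Fri  2123: Thu/Sat ✓  2124: Sat/Sun  …(28 more)…  2153: Sun/Tue  2154: Mon/Wed  2155: Tue/Thu  2156: Thu/Fri  2157: Fri/Sun  2158: Sat/Mon  2159: Sun/Tue  2160: Tue/Wed  2161: Wed/Fri  2162: Thu/Sat ✓  2163: Fri/Sun  2164: Sun/Mon  2165: Mon/Wed  2166: Tue/Thu
Both conditions hold in: 2117, 2123, 2134, 2145, 2151, 2162 — 6.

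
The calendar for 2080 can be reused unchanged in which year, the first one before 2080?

2052

Two years share a calendar iff Jan 1 falls on the same weekday and both are leap or both are common. 2080: Jan 1 is Monday, leap year.
2079: Jan 1 Sunday, common
2078: Jan 1 Saturday, common
2077: Jan 1 Friday, common
2076: Jan 1 Wednesday, leap
2075: Jan 1 Tuesday, common
2074: Jan 1 Monday, common
2073: Jan 1 Sunday, common
2072: Jan 1 Friday, leap
2071: Jan 1 Thursday, common
2070: Jan 1 Wednesday, common
2069: Jan 1 Tuesday, common
2068: Jan 1 Sunday, leap
2067: Jan 1 Saturday, common
2066: Jan 1 Friday, common
2065: Jan 1 Thursday, common
2064: Jan 1 Tuesday, leap
2063: Jan 1 Monday, common
2062: Jan 1 Sunday, common
2061: Jan 1 Saturday, common
2060: Jan 1 Thursday, leap
2059: Jan 1 Wednesday, common
2058: Jan 1 Tuesday, common
2057: Jan 1 Monday, common
2056: Jan 1 Saturday, leap
2055: Jan 1 Friday, common
2054: Jan 1 Thursday, common
2053: Jan 1 Wednesday, common
2052: Jan 1 Monday, leap
2052 matches on both conditions.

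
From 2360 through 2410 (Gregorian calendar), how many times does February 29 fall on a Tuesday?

Leap years in 2360–2410: 13 of them.
Feb 29 weekday advances by 5 (mod 7) from one leap year to the next four years later (or differs when a century non-leap intervenes).
Leap-day weekdays: 2360:Mon 2364:Sat 2368:Thu 2372:Tue✓ 2376:Sun 2380:Fri 2384:Wed 2388:Mon 2392:Sat 2396:Thu 2400:Tue✓ 2404:Sun 2408:Fri
Tuesday: 2372, 2400 → 2.

2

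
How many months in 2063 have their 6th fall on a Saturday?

Check the 6th of each month of 2063: Jan 6: Sat, Feb 6: Tue, Mar 6: Tue, Apr 6: Fri, May 6: Sun, Jun 6: Wed, Jul 6: Fri, Aug 6: Mon, Sep 6: Thu, Oct 6: Sat, Nov 6: Tue, Dec 6: Thu.
Saturday occurs in January, October — 2 months.

2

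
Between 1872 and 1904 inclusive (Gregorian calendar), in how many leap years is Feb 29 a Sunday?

Leap years in 1872–1904: 8 of them.
Feb 29 weekday advances by 5 (mod 7) from one leap year to the next four years later (or differs when a century non-leap intervenes).
Leap-day weekdays: 1872:Thu 1876:Tue 1880:Sun✓ 1884:Fri 1888:Wed 1892:Mon 1896:Sat 1904:Mon
Sunday: 1880 → 1.

1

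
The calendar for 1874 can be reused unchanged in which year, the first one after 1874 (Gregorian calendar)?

1885

Two years share a calendar iff Jan 1 falls on the same weekday and both are leap or both are common. 1874: Jan 1 is Thursday, common year.
1875: Jan 1 Friday, common
1876: Jan 1 Saturday, leap
1877: Jan 1 Monday, common
1878: Jan 1 Tuesday, common
1879: Jan 1 Wednesday, common
1880: Jan 1 Thursday, leap
1881: Jan 1 Saturday, common
1882: Jan 1 Sunday, common
1883: Jan 1 Monday, common
1884: Jan 1 Tuesday, leap
1885: Jan 1 Thursday, common
1885 matches on both conditions.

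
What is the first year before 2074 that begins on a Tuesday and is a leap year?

2064

Jan 1 advances by 2 weekdays after a leap year and by 1 after a common year.
2074: Jan 1 is Monday.
2073: Sunday
2072: Friday (leap)
2071: Thursday
2070: Wednesday
2069: Tuesday
2068: Sunday (leap)
2067: Saturday
2066: Friday
2065: Thursday
2064: Tuesday (leap)
2064 begins on a Tuesday and is a leap year.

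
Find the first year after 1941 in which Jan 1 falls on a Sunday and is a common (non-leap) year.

1950

Jan 1 advances by 2 weekdays after a leap year and by 1 after a common year.
1941: Jan 1 is Wednesday.
1942: Thursday
1943: Friday
1944: Saturday (leap)
1945: Monday
1946: Tuesday
1947: Wednesday
1948: Thursday (leap)
1949: Saturday
1950: Sunday
1950 begins on a Sunday and is a common year.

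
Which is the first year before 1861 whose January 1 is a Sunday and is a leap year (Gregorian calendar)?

Jan 1 advances by 2 weekdays after a leap year and by 1 after a common year.
1861: Jan 1 is Tuesday.
1860: Sunday (leap)
1860 begins on a Sunday and is a leap year.

1860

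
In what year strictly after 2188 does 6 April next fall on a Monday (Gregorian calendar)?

From one year to the next, a fixed date's weekday advances by 1, or by 2 when a Feb 29 lies between the two dates.
2188: April 6 is Sunday.
2189: Monday (+1)
6 April falls on a Monday in 2189.

2189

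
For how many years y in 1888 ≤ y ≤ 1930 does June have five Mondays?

June has 30 days; it has five Mondays when Monday falls among the first (month-length − 28) days — i.e. when June 1 is one of Monday/Sunday.
June 1 by year: 1888:Fri 1889:Sat 1890:Sun✓ 1891:Mon✓ 1892:Wed 1893:Thu 1894:Fri 1895:Sat 1896:Mon✓ 1897:Tue 1898:Wed 1899:Thu 1900:Fri 1901:Sat 1902:Sun✓ …(13 more)… 1916:Thu 1917:Fri 1918:Sat 1919:Sun✓ 1920:Tue 1921:Wed 1922:Thu 1923:Fri 1924:Sun✓ 1925:Mon✓ 1926:Tue 1927:Wed 1928:Fri 1929:Sat 1930:Sun✓
Years with five Mondays: 1890, 1891, 1896, 1902, 1903, 1908, 1913, 1914, 1919, 1924, 1925, 1930 → 12.

12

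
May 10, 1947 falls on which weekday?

January 1, 1947 is a Wednesday.
May 10 is day 130 of the year, i.e. 129 days after Jan 1.
129 mod 7 = 3, so advance 3 weekdays from Wednesday: Saturday.

Saturday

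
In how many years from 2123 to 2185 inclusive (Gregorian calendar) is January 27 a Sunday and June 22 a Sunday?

2

Check each year's weekday for January 27 and June 22:
  2123: Wed/Tue  2124: Thu/Thu  2125: Sat/Fri  2126: Sun/Sat  2127: Mon/Sun  2128: Tue/Tue  2129: Thu/Wed  2130: Fri/Thu  2131: Sat/Fri  2132: Sun/Sun ✓  2133: Tue/Mon  2134: Wed/Tue  2135: Thu/Wed  2136: Fri/Fri  …(35 more)…  2172: Mon/Mon  2173: Wed/Tue  2174: Thu/Wed  2175: Fri/Thu  2176: Sat/Sat  2177: Mon/Sun  2178: Tue/Mon  2179: Wed/Tue  2180: Thu/Thu  2181: Sat/Fri  2182: Sun/Sat  2183: Mon/Sun  2184: Tue/Tue  2185: Thu/Wed
Both conditions hold in: 2132, 2160 — 2.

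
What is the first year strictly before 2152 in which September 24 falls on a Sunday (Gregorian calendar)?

2147

From one year to the next, a fixed date's weekday advances by 1, or by 2 when a Feb 29 lies between the two dates.
2152: September 24 is Sunday.
2151: Friday (−2)
2150: Thursday (−1)
2149: Wednesday (−1)
2148: Tuesday (−1)
2147: Sunday (−2)
September 24 falls on a Sunday in 2147.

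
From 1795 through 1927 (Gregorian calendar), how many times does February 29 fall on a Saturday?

Leap years in 1795–1927: 31 of them.
Feb 29 weekday advances by 5 (mod 7) from one leap year to the next four years later (or differs when a century non-leap intervenes).
Leap-day weekdays: 1796:Mon 1804:Wed 1808:Mon 1812:Sat✓ 1816:Thu 1820:Tue 1824:Sun 1828:Fri 1832:Wed 1836:Mon 1840:Sat✓ 1844:Thu 1848:Tue …(5 more)… 1872:Thu 1876:Tue 1880:Sun 1884:Fri 1888:Wed 1892:Mon 1896:Sat✓ 1904:Mon 1908:Sat✓ 1912:Thu 1916:Tue 1920:Sun 1924:Fri
Saturday: 1812, 1840, 1868, 1896, 1908 → 5.

5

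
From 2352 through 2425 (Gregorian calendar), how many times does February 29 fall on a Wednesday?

3

Leap years in 2352–2425: 19 of them.
Feb 29 weekday advances by 5 (mod 7) from one leap year to the next four years later (or differs when a century non-leap intervenes).
Leap-day weekdays: 2352:Fri 2356:Wed✓ 2360:Mon 2364:Sat 2368:Thu 2372:Tue 2376:Sun 2380:Fri 2384:Wed✓ 2388:Mon 2392:Sat 2396:Thu 2400:Tue 2404:Sun 2408:Fri 2412:Wed✓ 2416:Mon 2420:Sat 2424:Thu
Wednesday: 2356, 2384, 2412 → 3.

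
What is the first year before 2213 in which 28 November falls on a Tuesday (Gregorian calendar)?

2209

From one year to the next, a fixed date's weekday advances by 1, or by 2 when a Feb 29 lies between the two dates.
2213: November 28 is Sunday.
2212: Saturday (−1)
2211: Thursday (−2)
2210: Wednesday (−1)
2209: Tuesday (−1)
28 November falls on a Tuesday in 2209.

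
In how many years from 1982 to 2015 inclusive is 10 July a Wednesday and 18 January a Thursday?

Check each year's weekday for 10 July and 18 January:
  1982: Sat/Mon  1983: Sun/Tue  1984: Tue/Wed  1985: Wed/Fri  1986: Thu/Sat  1987: Fri/Sun  1988: Sun/Mon  1989: Mon/Wed  1990: Tue/Thu  1991: Wed/Fri  1992: Fri/Sat  1993: Sat/Mon  1994: Sun/Tue  1995: Mon/Wed  …(6 more)…  2002: Wed/Fri  2003: Thu/Sat  2004: Sat/Sun  2005: Sun/Tue  2006: Mon/Wed  2007: Tue/Thu  2008: Thu/Fri  2009: Fri/Sun  2010: Sat/Mon  2011: Sun/Tue  2012: Tue/Wed  2013: Wed/Fri  2014: Thu/Sat  2015: Fri/Sun
Both conditions hold in: 1996 — 1.

1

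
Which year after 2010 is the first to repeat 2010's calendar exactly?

Two years share a calendar iff Jan 1 falls on the same weekday and both are leap or both are common. 2010: Jan 1 is Friday, common year.
2011: Jan 1 Saturday, common
2012: Jan 1 Sunday, leap
2013: Jan 1 Tuesday, common
2014: Jan 1 Wednesday, common
2015: Jan 1 Thursday, common
2016: Jan 1 Friday, leap
2017: Jan 1 Sunday, common
2018: Jan 1 Monday, common
2019: Jan 1 Tuesday, common
2020: Jan 1 Wednesday, leap
2021: Jan 1 Friday, common
2021 matches on both conditions.

2021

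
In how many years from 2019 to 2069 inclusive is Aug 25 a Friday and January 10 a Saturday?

Check each year's weekday for Aug 25 and January 10:
  2019: Sun/Thu  2020: Tue/Fri  2021: Wed/Sun  2022: Thu/Mon  2023: Fri/Tue  2024: Sun/Wed  2025: Mon/Fri  2026: Tue/Sat  2027: Wed/Sun  2028: Fri/Mon  2029: Sat/Wed  2030: Sun/Thu  2031: Mon/Fri  2032: Wed/Sat  …(23 more)…  2056: Fri/Mon  2057: Sat/Wed  2058: Sun/Thu  2059: Mon/Fri  2060: Wed/Sat  2061: Thu/Mon  2062: Fri/Tue  2063: Sat/Wed  2064: Mon/Thu  2065: Tue/Sat  2066: Wed/Sun  2067: Thu/Mon  2068: Sat/Tue  2069: Sun/Thu
Both conditions hold in: no year — 0.

0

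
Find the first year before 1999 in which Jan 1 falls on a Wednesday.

Jan 1 advances by 2 weekdays after a leap year and by 1 after a common year.
1999: Jan 1 is Friday.
1998: Thursday
1997: Wednesday
1997 begins on a Wednesday

1997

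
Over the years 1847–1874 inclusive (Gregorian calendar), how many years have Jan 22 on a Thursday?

Track Jan 22's weekday year by year (advancing +1, or +2 across a Feb 29):
  1847: Fri  1848: Sat (+1)  1849: Mon (+2)  1850: Tue (+1)  1851: Wed (+1)
  1852: Thu (+1) ✓  1853: Sat (+2)  1854: Sun (+1)  1855: Mon (+1)  1856: Tue (+1)
  1857: Thu (+2) ✓  1858: Fri (+1)  1859: Sat (+1)  1860: Sun (+1)  1861: Tue (+2)
  1862: Wed (+1)  1863: Thu (+1) ✓  1864: Fri (+1)  1865: Sun (+2)  1866: Mon (+1)
  1867: Tue (+1)  1868: Wed (+1)  1869: Fri (+2)  1870: Sat (+1)  1871: Sun (+1)
  1872: Mon (+1)  1873: Wed (+2)  1874: Thu (+1) ✓
Thursday years: 1852, 1857, 1863, 1874 — 4 in total.

4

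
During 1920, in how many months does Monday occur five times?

4

A month of length L has five Mondays iff its first Monday is on day ≤ L−28 (so day 1–3 in a 31-day month, 1–2 in a 30-day month, day 1 in a leap February).
Checking each month of 1920: Jan starts Thu (31d); Feb starts Sun (29d); Mar starts Mon (31d) ✓; Apr starts Thu (30d); May starts Sat (31d) ✓; Jun starts Tue (30d); Jul starts Thu (31d); Aug starts Sun (31d) ✓; Sep starts Wed (30d); Oct starts Fri (31d); Nov starts Mon (30d) ✓; Dec starts Wed (31d).
Five-Monday months: March, May, August, November → 4.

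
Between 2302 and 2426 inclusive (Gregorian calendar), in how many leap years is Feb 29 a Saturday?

Leap years in 2302–2426: 31 of them.
Feb 29 weekday advances by 5 (mod 7) from one leap year to the next four years later (or differs when a century non-leap intervenes).
Leap-day weekdays: 2304:Mon 2308:Sat✓ 2312:Thu 2316:Tue 2320:Sun 2324:Fri 2328:Wed 2332:Mon 2336:Sat✓ 2340:Thu 2344:Tue 2348:Sun 2352:Fri …(5 more)… 2376:Sun 2380:Fri 2384:Wed 2388:Mon 2392:Sat✓ 2396:Thu 2400:Tue 2404:Sun 2408:Fri 2412:Wed 2416:Mon 2420:Sat✓ 2424:Thu
Saturday: 2308, 2336, 2364, 2392, 2420 → 5.

5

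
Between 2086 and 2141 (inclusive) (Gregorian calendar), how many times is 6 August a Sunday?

Track 6 August's weekday year by year (advancing +1, or +2 across a Feb 29):
  2086: Tue  2087: Wed (+1)  2088: Fri (+2)  2089: Sat (+1)  2090: Sun (+1) ✓
  2091: Mon (+1)  2092: Wed (+2)  2093: Thu (+1)  2094: Fri (+1)  2095: Sat (+1)
  2096: Mon (+2)  2097: Tue (+1)  2098: Wed (+1)  2099: Thu (+1)  … (28 more years) …
  2128: Fri (+2)  2129: Sat (+1)  2130: Sun (+1) ✓  2131: Mon (+1)  2132: Wed (+2)
  2133: Thu (+1)  2134: Fri (+1)  2135: Sat (+1)  2136: Mon (+2)  2137: Tue (+1)
  2138: Wed (+1)  2139: Thu (+1)  2140: Sat (+2)  2141: Sun (+1) ✓
Sunday years: 2090, 2102, 2113, 2119, 2124, 2130, 2141 — 7 in total.

7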